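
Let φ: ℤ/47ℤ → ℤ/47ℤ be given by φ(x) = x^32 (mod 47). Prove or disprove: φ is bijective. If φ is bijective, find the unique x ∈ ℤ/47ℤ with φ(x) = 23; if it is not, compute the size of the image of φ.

24

φ(23): Repeated squaring mod 47: 23^1 ≡ 23, 23^2 ≡ 23² = 529 ≡ 12, 23^4 ≡ 12² = 144 ≡ 3, 23^8 ≡ 3² = 9, 23^16 ≡ 9² = 81 ≡ 34, 23^32 ≡ 34² = 1156 ≡ 28. So 23^32 ≡ 28 (mod 47).
φ(24): Repeated squaring mod 47: 24^1 ≡ 24, 24^2 ≡ 24² = 576 ≡ 12, 24^4 ≡ 12² = 144 ≡ 3, 24^8 ≡ 3² = 9, 24^16 ≡ 9² = 81 ≡ 34, 24^32 ≡ 34² = 1156 ≡ 28. So 24^32 ≡ 28 (mod 47).
So φ(23) = φ(24) = 28 while 23 ≠ 24, so φ is not injective, hence not bijective.
Since φ is not bijective, we determine |image(φ)|. Computing x^32 mod 47 for each x (by repeated squaring, reducing mod 47 at every step), the values φ(0), φ(1), …, φ(46) are: 0, 1, 42, 37, 25, 7, 3, 18, 16, 6, 12, 9, 32, 36, 4, 24, 14, 21, 17, 27, 34, 8, 2, 28, 28, 2, 8, 34, 27, 17, 21, 14, 24, 4, 36, 32, 9, 12, 6, 16, 18, 3, 7, 25, 37, 42, 1.
The distinct values are {0, 1, 2, 3, 4, 6, 7, 8, 9, 12, 14, 16, 17, 18, 21, 24, 25, 27, 28, 32, 34, 36, 37, 42}; there are 24 of them.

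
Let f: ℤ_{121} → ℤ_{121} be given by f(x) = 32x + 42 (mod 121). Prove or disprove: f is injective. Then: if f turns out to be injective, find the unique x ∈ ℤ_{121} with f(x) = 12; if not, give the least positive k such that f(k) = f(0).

52

If f(x_1) = f(x_2), then 32x_1 ≡ 32x_2 (mod 121). Because gcd(32, 121) = 1, we may cancel 32 to get x_1 ≡ x_2 (mod 121).
Hence f is injective.
We now compute 32⁻¹ mod 121 explicitly. Euclid's algorithm: 121 = 3·32 + 25, 32 = 1·25 + 7, 25 = 3·7 + 4, 7 = 1·4 + 3, 4 = 1·3 + 1; back-substituting gives 1 = 87·32 − 23·121, so 32⁻¹ ≡ 87 (mod 121).
Since f is injective, we compute f⁻¹(12): solve 32x + 42 ≡ 12 (mod 121), i.e. 32x ≡ 91 (mod 121).
Multiplying by 32⁻¹ = 87 gives x ≡ 87·91 = 7917 = 65·121 + 52 ≡ 52 (mod 121).
Check: f(52) = 32·52 + 42 = 1706 = 14·121 + 12 ≡ 12 (mod 121).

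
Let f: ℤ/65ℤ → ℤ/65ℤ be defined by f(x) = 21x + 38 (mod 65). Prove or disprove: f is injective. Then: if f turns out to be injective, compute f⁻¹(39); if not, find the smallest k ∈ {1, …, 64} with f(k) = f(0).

If f(a) = f(b), then 21a ≡ 21b (mod 65). Because gcd(21, 65) = 1, we may cancel 21 to get a ≡ b (mod 65).
Hence f is injective.
We now compute 21⁻¹ mod 65 explicitly. Euclid's algorithm: 65 = 3·21 + 2, 21 = 10·2 + 1; back-substituting gives 1 = 31·21 − 10·65, so 21⁻¹ ≡ 31 (mod 65).
Since f is injective, we find f⁻¹(39): we need 21x ≡ 39 − 38 ≡ 1 (mod 65). Using 21⁻¹ = 31: x ≡ 31·1 = 31, so x = 31.
Check: f(31) = 21·31 + 38 = 689 = 10·65 + 39 ≡ 39 (mod 65).

31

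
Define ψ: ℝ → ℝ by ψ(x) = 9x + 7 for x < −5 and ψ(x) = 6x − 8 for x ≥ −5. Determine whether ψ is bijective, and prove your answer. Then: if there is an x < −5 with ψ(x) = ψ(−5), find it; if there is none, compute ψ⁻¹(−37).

Both pieces are strictly increasing (slopes 9 and 6), so each is injective on its own interval.
The left piece maps (−∞, −5) onto (−∞, −38); the right piece maps [−5, ∞) onto [−38, ∞).
Since −38 = −38, the images partition ℝ: ψ is injective and surjective, hence bijective.
Because the two images are disjoint, no x < −5 has ψ(x) = ψ(−5), so we compute ψ⁻¹(−37): −37 lies in [−38, ∞), so solve 6x − 8 = −37: x = (−37 + 8)/6 = −29/6.

-29/6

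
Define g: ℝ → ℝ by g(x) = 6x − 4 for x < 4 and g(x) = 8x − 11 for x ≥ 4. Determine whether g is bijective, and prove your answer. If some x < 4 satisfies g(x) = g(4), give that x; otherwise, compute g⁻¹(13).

Both pieces are strictly increasing (slopes 6 and 8), so each is injective on its own interval.
The left piece maps (−∞, 4) onto (−∞, 20); the right piece maps [4, ∞) onto [21, ∞).
The images leave a gap (20 has no preimage), so g is not surjective, hence not bijective.
Because the two images are disjoint, no x < 4 has g(x) = g(4), so we compute g⁻¹(13): 13 lies in (−∞, 20), so solve 6x − 4 = 13: x = (13 + 4)/6 = 17/6.

17/6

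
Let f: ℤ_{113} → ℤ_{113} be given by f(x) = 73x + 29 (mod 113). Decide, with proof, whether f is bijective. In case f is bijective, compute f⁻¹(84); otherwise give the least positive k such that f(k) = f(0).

Recall that f is injective if f(u) = f(v) implies u = v.
If f(u) = f(v), then 73u ≡ 73v (mod 113). Because gcd(73, 113) = 1, we may cancel 73 to get u ≡ v (mod 113).
We now compute 73⁻¹ mod 113 explicitly. Euclid's algorithm: 113 = 1·73 + 40, 73 = 1·40 + 33, 40 = 1·33 + 7, 33 = 4·7 + 5, 7 = 1·5 + 2, 5 = 2·2 + 1; back-substituting gives 1 = 48·73 − 31·113, so 73⁻¹ ≡ 48 (mod 113).
Then y ↦ 48(y − 29) is a two-sided inverse to f, so every y ∈ ℤ_{113} has a preimage.
So f is bijective.
Since f is bijective, we find f⁻¹(84): we need 73x ≡ 84 − 29 ≡ 55 (mod 113). Using 73⁻¹ = 48: x ≡ 48·55 = 2640 = 23·113 + 41, so x = 41.
Check: f(41) = 73·41 + 29 = 3022 = 26·113 + 84 ≡ 84 (mod 113).

41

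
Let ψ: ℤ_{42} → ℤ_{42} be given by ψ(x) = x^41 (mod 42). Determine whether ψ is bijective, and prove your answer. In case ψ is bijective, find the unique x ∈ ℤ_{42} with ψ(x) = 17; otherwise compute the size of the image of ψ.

5

Computing x^41 mod 42 for each x (by repeated squaring, reducing mod 42 at every step), the values ψ(0), ψ(1), …, ψ(41) are: 0, 1, 32, 33, 16, 17, 6, 7, 8, 39, 40, 23, 24, 13, 14, 15, 4, 5, 30, 31, 20, 21, 22, 11, 12, 37, 38, 27, 28, 29, 18, 19, 2, 3, 34, 35, 36, 25, 26, 9, 10, 41.
Every element of ℤ_{42} appears exactly once in this list, so ψ is a bijection, and in particular bijective.
Since ψ is bijective, we read off the preimage of 17 from the same table: ψ(5) = 17, so ψ⁻¹(17) = 5.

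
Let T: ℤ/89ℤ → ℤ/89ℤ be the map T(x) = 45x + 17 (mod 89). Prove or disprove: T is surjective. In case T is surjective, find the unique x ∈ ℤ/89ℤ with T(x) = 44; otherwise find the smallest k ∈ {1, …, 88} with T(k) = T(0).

54

Recall that surjectivity means every element of the codomain has a preimage under T.
Since gcd(45, 89) = 1, 45 is invertible modulo 89. Euclid's algorithm: 89 = 1·45 + 44, 45 = 1·44 + 1; back-substituting gives 1 = 2·45 − 1·89, so 45⁻¹ ≡ 2 (mod 89).
For any y ∈ ℤ/89ℤ, x = 2(y − 17) mod 89 satisfies T(x) = 45·2(y − 17) + 17 ≡ y (since 45·2 ≡ 1 mod 89). So every y has a preimage.
Hence T is surjective.
Since T is surjective, we find T⁻¹(44): we need 45x ≡ 44 − 17 ≡ 27 (mod 89). Using 45⁻¹ = 2: x ≡ 2·27 = 54, so x = 54.
Check: T(54) = 45·54 + 17 = 2447 = 27·89 + 44 ≡ 44 (mod 89).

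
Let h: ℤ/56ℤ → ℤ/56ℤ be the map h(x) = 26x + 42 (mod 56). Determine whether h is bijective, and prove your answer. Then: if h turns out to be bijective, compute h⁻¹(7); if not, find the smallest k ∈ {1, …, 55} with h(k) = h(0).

We have gcd(26, 56) = 2 > 1. Taking u = 0 and v = 28: h(0) = 42 and h(28) = 26·28 + 42 = 770 ≡ 42 (mod 56).
So h(0) = h(28) while 0 ≠ 28, so h is not injective, hence not bijective.
Since h is not bijective, we find the least positive k with h(k) = h(0): this means 26k ≡ 0 (mod 56), i.e. 56 ∣ 26k. Since gcd(26, 56) = 2, dividing through by 2 this holds exactly when 28 ∣ 13k, and as gcd(13, 28) = 1, exactly when 28 ∣ k.
The smallest positive such k is 28.

28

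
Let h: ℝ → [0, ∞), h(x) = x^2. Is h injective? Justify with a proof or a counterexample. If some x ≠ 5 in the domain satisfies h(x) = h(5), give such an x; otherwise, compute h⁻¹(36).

h(5) = 25 = (−5)^2 = h(−5) (since 2 is even), with 5 ≠ −5. So h is not injective.
For the follow-up, such an x exists: taking x = −5 ∈ ℝ gives h(−5) = 25 = h(5) with −5 ≠ 5.

-5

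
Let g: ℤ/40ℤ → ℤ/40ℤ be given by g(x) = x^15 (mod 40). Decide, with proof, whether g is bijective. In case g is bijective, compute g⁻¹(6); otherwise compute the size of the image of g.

g(0) = 0^15 = 0.
g(10): Repeated squaring mod 40: 10^1 ≡ 10, 10^2 ≡ 10² = 100 ≡ 20, 10^4 ≡ 20² = 400 ≡ 0, 10^8 ≡ 0² = 0. Since 15 = 8 + 4 + 2 + 1, 10^15 ≡ 0·0·20·10: 0·0 = 0, then 0·20 = 0, then 0·10 = 0. So 10^15 ≡ 0 (mod 40).
So g(0) = g(10) = 0 while 0 ≠ 10, so g is not injective, hence not bijective.
Since g is not bijective, we determine |image(g)|. Computing x^15 mod 40 for each x (by repeated squaring, reducing mod 40 at every step), the values g(0), g(1), …, g(39) are: 0, 1, 8, 27, 24, 5, 16, 23, 32, 9, 0, 11, 8, 37, 24, 15, 16, 33, 32, 19, 0, 21, 8, 7, 24, 25, 16, 3, 32, 29, 0, 31, 8, 17, 24, 35, 16, 13, 32, 39.
The distinct values are {0, 1, 3, 5, 7, 8, 9, 11, 13, 15, 16, 17, 19, 21, 23, 24, 25, 27, 29, 31, 32, 33, 35, 37, 39}; there are 25 of them.

25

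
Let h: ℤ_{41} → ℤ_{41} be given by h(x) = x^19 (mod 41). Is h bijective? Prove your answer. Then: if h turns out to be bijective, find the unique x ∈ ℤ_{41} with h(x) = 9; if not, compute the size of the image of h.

Since 41 is prime, the nonzero elements of ℤ_{41} form a cyclic group of order 40.
As gcd(19, 40) = 1, raising to the 19th power is a bijection on this group: if u^19 ≡ v^19 then (uv^{−1})^19 = 1, and the only element of order dividing gcd(19, 40) = 1 is 1, so u = v.
With h(0) = 0 this makes h injective on all of ℤ_{41}, hence bijective (finite equal-size domain and codomain). In particular h is bijective.
Since h is bijective, we find the preimage of 9. The inverse of x ↦ x^19 on (ℤ_{41})^× is x ↦ x^19, because 19·19 = 361 = 9·40 + 1 ≡ 1 (mod 40) and x^{40} = 1 for x ≠ 0 (Fermat). So h⁻¹(9) = 9^19 mod 41.
Repeated squaring mod 41: 9^1 ≡ 9, 9^2 ≡ 9² = 81 ≡ 40, 9^4 ≡ 40² = 1600 ≡ 1, 9^8 ≡ 1² = 1, 9^16 ≡ 1² = 1. Since 19 = 16 + 2 + 1, 9^19 ≡ 1·40·9: 1·40 = 40, then 40·9 = 360 ≡ 32. So 9^19 ≡ 32 (mod 41).
Hence h⁻¹(9) = 32.

32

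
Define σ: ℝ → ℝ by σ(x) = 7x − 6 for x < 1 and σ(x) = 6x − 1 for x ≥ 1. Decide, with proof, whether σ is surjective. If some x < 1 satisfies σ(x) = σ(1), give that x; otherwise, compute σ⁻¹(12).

Both pieces are strictly increasing (slopes 7 and 6), so each is injective on its own interval.
The left piece maps (−∞, 1) onto (−∞, 1); the right piece maps [1, ∞) onto [5, ∞).
The union (−∞, 1) ∪ [5, ∞) omits the interval between 1 and 5; in particular 1 has no preimage. So σ is not surjective.
Because the two images are disjoint, no x < 1 has σ(x) = σ(1), so we compute σ⁻¹(12): 12 lies in [5, ∞), so solve 6x − 1 = 12: x = (12 + 1)/6 = 13/6.

13/6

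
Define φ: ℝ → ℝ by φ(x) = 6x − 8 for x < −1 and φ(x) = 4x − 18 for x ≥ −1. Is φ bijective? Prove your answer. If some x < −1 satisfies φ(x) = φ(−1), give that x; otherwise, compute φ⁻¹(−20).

-7/3

Both pieces are strictly increasing (slopes 6 and 4), so each is injective on its own interval.
The left piece maps (−∞, −1) onto (−∞, −14); the right piece maps [−1, ∞) onto [−22, ∞).
These images overlap. In particular φ(−1) = −22 (right piece), and solving 6x − 8 = −22 on the left piece gives x = −7/3 < −1.
So φ(−7/3) = φ(−1) with −7/3 ≠ −1, and φ is not injective, hence not bijective. This x = −7/3 is the requested value below −1.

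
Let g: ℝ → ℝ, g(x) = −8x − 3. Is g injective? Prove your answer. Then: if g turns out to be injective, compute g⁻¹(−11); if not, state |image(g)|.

1

Suppose g(s) = g(t). Then −8s − 3 = −8t − 3, thus −8s = −8t, hence s = t.
Therefore g is injective.
Since g is injective, we compute g⁻¹(−11) = (−11 + 3)/(−8) = 1.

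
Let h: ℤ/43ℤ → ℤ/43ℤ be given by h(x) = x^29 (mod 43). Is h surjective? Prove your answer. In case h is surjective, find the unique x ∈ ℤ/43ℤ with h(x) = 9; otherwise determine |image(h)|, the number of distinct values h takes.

23

Since 43 is prime, the nonzero elements of ℤ/43ℤ form a cyclic group of order 42.
As gcd(29, 42) = 1, raising to the 29th power is a bijection on this group: if s^29 ≡ t^29 then (st^{−1})^29 = 1, and the only element of order dividing gcd(29, 42) = 1 is 1, so s = t.
With h(0) = 0 this makes h injective on all of ℤ/43ℤ, hence bijective (finite equal-size domain and codomain). In particular h is surjective.
Since h is surjective, we find the preimage of 9. The inverse of x ↦ x^29 on (ℤ/43ℤ)^× is x ↦ x^29, because 29·29 = 841 = 20·42 + 1 ≡ 1 (mod 42) and x^{42} = 1 for x ≠ 0 (Fermat). So h⁻¹(9) = 9^29 mod 43.
Repeated squaring mod 43: 9^1 ≡ 9, 9^2 ≡ 9² = 81 ≡ 38, 9^4 ≡ 38² = 1444 ≡ 25, 9^8 ≡ 25² = 625 ≡ 23, 9^16 ≡ 23² = 529 ≡ 13. Since 29 = 16 + 8 + 4 + 1, 9^29 ≡ 13·23·25·9: 13·23 = 299 ≡ 41, then 41·25 = 1025 ≡ 36, then 36·9 = 324 ≡ 23. So 9^29 ≡ 23 (mod 43).
Hence h⁻¹(9) = 23.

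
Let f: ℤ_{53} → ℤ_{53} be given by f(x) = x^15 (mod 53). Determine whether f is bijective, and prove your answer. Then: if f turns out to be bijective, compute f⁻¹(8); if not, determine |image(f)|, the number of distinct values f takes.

48

Since 53 is prime, the nonzero elements of ℤ_{53} form a cyclic group of order 52.
As gcd(15, 52) = 1, raising to the 15th power is a bijection on this group: if a^15 ≡ b^15 then (ab^{−1})^15 = 1, and the only element of order dividing gcd(15, 52) = 1 is 1, so a = b.
With f(0) = 0 this makes f injective on all of ℤ_{53}, hence bijective (finite equal-size domain and codomain). In particular f is bijective.
Since f is bijective, we find the preimage of 8. The inverse of x ↦ x^15 on (ℤ_{53})^× is x ↦ x^7, because 15·7 = 105 = 2·52 + 1 ≡ 1 (mod 52) and x^{52} = 1 for x ≠ 0 (Fermat). So f⁻¹(8) = 8^7 mod 53.
Repeated squaring mod 53: 8^1 ≡ 8, 8^2 ≡ 8² = 64 ≡ 11, 8^4 ≡ 11² = 121 ≡ 15. Since 7 = 4 + 2 + 1, 8^7 ≡ 15·11·8: 15·11 = 165 ≡ 6, then 6·8 = 48. So 8^7 ≡ 48 (mod 53).
Hence f⁻¹(8) = 48.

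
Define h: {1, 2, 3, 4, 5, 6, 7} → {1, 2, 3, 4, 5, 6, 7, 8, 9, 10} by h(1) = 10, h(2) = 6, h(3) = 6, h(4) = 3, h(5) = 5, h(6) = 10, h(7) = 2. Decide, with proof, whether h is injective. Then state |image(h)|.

h(2) = 6 = h(3) with 2 ≠ 3, so h is not injective.
The image of h is {2, 3, 5, 6, 10}, which has 5 elements.

5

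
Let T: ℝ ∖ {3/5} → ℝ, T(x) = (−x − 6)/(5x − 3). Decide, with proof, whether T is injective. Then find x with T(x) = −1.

Suppose T(u) = T(v). Cross-multiplying: (−u − 6)(5v − 3) = (−v − 6)(5u − 3).
Expanding both sides and cancelling the symmetric terms leaves 33·(u − v) = 0. Since 33 ≠ 0, u = v. So T is injective.
Solving T(x) = −1: cross-multiplying gives −x − 6 = −1(5x − 3), which rearranges to 4x = 9, so x = 9/4.

9/4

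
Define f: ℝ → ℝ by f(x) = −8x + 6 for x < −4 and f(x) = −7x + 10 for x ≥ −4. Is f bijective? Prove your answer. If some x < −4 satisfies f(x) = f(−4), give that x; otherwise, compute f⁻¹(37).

Both pieces are strictly decreasing (slopes −8 and −7), so each is injective on its own interval.
The left piece maps (−∞, −4) onto (38, ∞); the right piece maps [−4, ∞) onto (−∞, 38].
Since 38 = 38, the images partition ℝ: f is injective and surjective, hence bijective.
Because the two images are disjoint, no x < −4 has f(x) = f(−4), so we compute f⁻¹(37): 37 lies in (−∞, 38], so solve −7x + 10 = 37: x = (37 − 10)/(−7) = −27/7.

-27/7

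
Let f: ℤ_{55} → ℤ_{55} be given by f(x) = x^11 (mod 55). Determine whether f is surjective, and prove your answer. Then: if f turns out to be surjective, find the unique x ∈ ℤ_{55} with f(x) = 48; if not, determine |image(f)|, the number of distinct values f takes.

Computing x^11 mod 55 for each x (by repeated squaring, reducing mod 55 at every step), the values f(0), f(1), …, f(54) are: 0, 1, 13, 47, 4, 5, 6, 18, 52, 9, 10, 11, 23, 2, 14, 15, 16, 28, 7, 19, 20, 21, 33, 12, 24, 25, 26, 38, 17, 29, 30, 31, 43, 22, 34, 35, 36, 48, 27, 39, 40, 41, 53, 32, 44, 45, 46, 3, 37, 49, 50, 51, 8, 42, 54.
Every element of ℤ_{55} appears exactly once in this list, so f is a bijection, and in particular surjective.
Since f is surjective, we read off the preimage of 48 from the same table: f(37) = 48, so f⁻¹(48) = 37.

37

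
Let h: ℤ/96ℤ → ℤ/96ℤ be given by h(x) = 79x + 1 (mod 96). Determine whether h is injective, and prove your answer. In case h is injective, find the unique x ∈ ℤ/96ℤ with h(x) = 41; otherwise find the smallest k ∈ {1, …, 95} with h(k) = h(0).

By definition, h is injective when h(s) = h(t) forces s = t.
If h(s) = h(t), then 79s ≡ 79t (mod 96). Because gcd(79, 96) = 1, we may cancel 79 to get s ≡ t (mod 96).
Hence h is injective.
We now compute 79⁻¹ mod 96 explicitly. Euclid's algorithm: 96 = 1·79 + 17, 79 = 4·17 + 11, 17 = 1·11 + 6, 11 = 1·6 + 5, 6 = 1·5 + 1; back-substituting gives 1 = 79·79 − 65·96, so 79⁻¹ ≡ 79 (mod 96).
Since h is injective, we find h⁻¹(41): we need 79x ≡ 41 − 1 ≡ 40 (mod 96). Using 79⁻¹ = 79: x ≡ 79·40 = 3160 = 32·96 + 88, so x = 88.
Check: h(88) = 79·88 + 1 = 6953 = 72·96 + 41 ≡ 41 (mod 96).

88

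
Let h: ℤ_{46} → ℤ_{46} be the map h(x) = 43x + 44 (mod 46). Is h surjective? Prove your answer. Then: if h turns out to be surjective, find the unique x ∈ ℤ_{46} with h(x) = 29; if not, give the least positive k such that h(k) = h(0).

By definition, h is surjective if every y in the codomain equals h(x) for some x in the domain.
Since gcd(43, 46) = 1, 43 is invertible modulo 46. Euclid's algorithm: 46 = 1·43 + 3, 43 = 14·3 + 1; back-substituting gives 1 = 15·43 − 14·46, so 43⁻¹ ≡ 15 (mod 46).
For any y ∈ ℤ_{46}, x = 15(y − 44) mod 46 satisfies h(x) = 43·15(y − 44) + 44 ≡ y (since 43·15 ≡ 1 mod 46). So every y has a preimage.
Hence h is surjective.
Since h is surjective, we find h⁻¹(29): we need 43x ≡ 29 − 44 ≡ 31 (mod 46). Using 43⁻¹ = 15: x ≡ 15·31 = 465 = 10·46 + 5, so x = 5.
Check: h(5) = 43·5 + 44 = 259 = 5·46 + 29 ≡ 29 (mod 46).

5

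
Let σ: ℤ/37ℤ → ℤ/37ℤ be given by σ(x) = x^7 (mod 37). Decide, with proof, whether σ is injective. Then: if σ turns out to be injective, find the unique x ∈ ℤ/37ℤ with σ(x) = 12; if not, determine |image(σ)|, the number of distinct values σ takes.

16

Since 37 is prime, the nonzero elements of ℤ/37ℤ form a cyclic group of order 36.
As gcd(7, 36) = 1, raising to the 7th power is a bijection on this group: if a^7 ≡ b^7 then (ab^{−1})^7 = 1, and the only element of order dividing gcd(7, 36) = 1 is 1, so a = b.
With σ(0) = 0 this makes σ injective on all of ℤ/37ℤ, hence bijective (finite equal-size domain and codomain). In particular σ is injective.
Since σ is injective, we find the preimage of 12. The inverse of x ↦ x^7 on (ℤ/37ℤ)^× is x ↦ x^31, because 7·31 = 217 = 6·36 + 1 ≡ 1 (mod 36) and x^{36} = 1 for x ≠ 0 (Fermat). So σ⁻¹(12) = 12^31 mod 37.
Repeated squaring mod 37: 12^1 ≡ 12, 12^2 ≡ 12² = 144 ≡ 33, 12^4 ≡ 33² = 1089 ≡ 16, 12^8 ≡ 16² = 256 ≡ 34, 12^16 ≡ 34² = 1156 ≡ 9. Since 31 = 16 + 8 + 4 + 2 + 1, 12^31 ≡ 9·34·16·33·12: 9·34 = 306 ≡ 10, then 10·16 = 160 ≡ 12, then 12·33 = 396 ≡ 26, then 26·12 = 312 ≡ 16. So 12^31 ≡ 16 (mod 37).
Hence σ⁻¹(12) = 16.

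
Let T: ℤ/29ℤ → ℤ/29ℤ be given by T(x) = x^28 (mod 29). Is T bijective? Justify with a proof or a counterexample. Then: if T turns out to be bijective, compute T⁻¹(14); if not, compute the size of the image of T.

2

T(1) = 1^28 = 1.
T(2): Repeated squaring mod 29: 2^1 ≡ 2, 2^2 ≡ 2² = 4, 2^4 ≡ 4² = 16, 2^8 ≡ 16² = 256 ≡ 24, 2^16 ≡ 24² = 576 ≡ 25. Since 28 = 16 + 8 + 4, 2^28 ≡ 25·24·16: 25·24 = 600 ≡ 20, then 20·16 = 320 ≡ 1. So 2^28 ≡ 1 (mod 29).
So T(1) = T(2) = 1 while 1 ≠ 2, hence T is not injective, hence not bijective.
Since T is not bijective, we determine |image(T)|. Computing x^28 mod 29 for each x (by repeated squaring, reducing mod 29 at every step), the values T(0), T(1), …, T(28) are: 0, 1, 1, 1, 1, 1, 1, 1, 1, 1, 1, 1, 1, 1, 1, 1, 1, 1, 1, 1, 1, 1, 1, 1, 1, 1, 1, 1, 1.
The distinct values are {0, 1}; there are 2 of them.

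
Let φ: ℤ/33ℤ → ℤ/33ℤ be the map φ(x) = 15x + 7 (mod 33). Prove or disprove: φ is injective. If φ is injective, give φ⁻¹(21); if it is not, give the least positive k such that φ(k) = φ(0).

11

We have gcd(15, 33) = 3 > 1. Taking a = 0 and b = 11: φ(0) = 7 and φ(11) = 15·11 + 7 = 172 ≡ 7 (mod 33).
So φ(0) = φ(11) while 0 ≠ 11, thus φ is not injective.
Since φ is not injective, we find the least positive k with φ(k) = φ(0): this means 15k ≡ 0 (mod 33), i.e. 33 ∣ 15k. Since gcd(15, 33) = 3, dividing through by 3 this holds exactly when 11 ∣ 5k, and as gcd(5, 11) = 1, exactly when 11 ∣ k.
The smallest positive such k is 11.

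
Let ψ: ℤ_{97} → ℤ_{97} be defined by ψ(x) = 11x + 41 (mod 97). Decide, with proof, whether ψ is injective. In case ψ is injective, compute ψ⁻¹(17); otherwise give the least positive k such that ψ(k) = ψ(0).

Recall: injectivity means: for all u, v in the domain, ψ(u) = ψ(v) implies u = v.
If ψ(u) = ψ(v), then 11u ≡ 11v (mod 97). Because gcd(11, 97) = 1, we may cancel 11 to get u ≡ v (mod 97).
So ψ is injective.
We now compute 11⁻¹ mod 97 explicitly. Euclid's algorithm: 97 = 8·11 + 9, 11 = 1·9 + 2, 9 = 4·2 + 1; back-substituting gives 1 = 53·11 − 6·97, so 11⁻¹ ≡ 53 (mod 97).
Since ψ is injective, we find ψ⁻¹(17): we need 11x ≡ 17 − 41 ≡ 73 (mod 97). Using 11⁻¹ = 53: x ≡ 53·73 = 3869 = 39·97 + 86, so x = 86.
Check: ψ(86) = 11·86 + 41 = 987 = 10·97 + 17 ≡ 17 (mod 97).

86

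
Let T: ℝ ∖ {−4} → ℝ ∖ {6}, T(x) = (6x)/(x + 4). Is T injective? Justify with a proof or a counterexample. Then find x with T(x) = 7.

Suppose T(s) = T(t). Cross-multiplying: (6s)(t + 4) = (6t)(s + 4).
Expanding both sides and cancelling the symmetric terms leaves 24·(s − t) = 0. Since 24 ≠ 0, s = t. So T is injective.
Solving T(x) = 7: cross-multiplying gives 6x = 7(x + 4), which rearranges to −1x = 28, so x = −28.

-28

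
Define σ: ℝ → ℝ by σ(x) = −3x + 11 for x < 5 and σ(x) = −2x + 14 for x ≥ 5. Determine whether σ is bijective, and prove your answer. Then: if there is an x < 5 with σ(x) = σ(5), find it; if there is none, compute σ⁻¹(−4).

Both pieces are strictly decreasing (slopes −3 and −2), so each is injective on its own interval.
The left piece maps (−∞, 5) onto (−4, ∞); the right piece maps [5, ∞) onto (−∞, 4].
These images overlap. In particular σ(5) = 4 (right piece), and solving −3x + 11 = 4 on the left piece gives x = 7/3 < 5.
So σ(7/3) = σ(5) with 7/3 ≠ 5, and σ is not injective, hence not bijective. This x = 7/3 is the requested value below 5.

7/3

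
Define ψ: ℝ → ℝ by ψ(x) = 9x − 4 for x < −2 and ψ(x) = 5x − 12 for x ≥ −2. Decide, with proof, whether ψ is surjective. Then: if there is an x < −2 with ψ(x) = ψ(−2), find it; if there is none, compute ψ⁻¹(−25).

Both pieces are strictly increasing (slopes 9 and 5), so each is injective on its own interval.
The left piece maps (−∞, −2) onto (−∞, −22); the right piece maps [−2, ∞) onto [−22, ∞).
These images together cover ℝ, so ψ is surjective.
Because the two images are disjoint, no x < −2 has ψ(x) = ψ(−2), so we compute ψ⁻¹(−25): −25 lies in (−∞, −22), so solve 9x − 4 = −25: x = (−25 + 4)/9 = −7/3.

-7/3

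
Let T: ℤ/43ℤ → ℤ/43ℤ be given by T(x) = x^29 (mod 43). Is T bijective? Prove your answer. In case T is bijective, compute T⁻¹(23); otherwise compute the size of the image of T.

Since 43 is prime, the nonzero elements of ℤ/43ℤ form a cyclic group of order 42.
As gcd(29, 42) = 1, raising to the 29th power is a bijection on this group: if x_1^29 ≡ x_2^29 then (x_1x_2^{−1})^29 = 1, and the only element of order dividing gcd(29, 42) = 1 is 1, so x_1 = x_2.
With T(0) = 0 this makes T injective on all of ℤ/43ℤ, hence bijective (finite equal-size domain and codomain). In particular T is bijective.
Since T is bijective, we find the preimage of 23. The inverse of x ↦ x^29 on (ℤ/43ℤ)^× is x ↦ x^29, because 29·29 = 841 = 20·42 + 1 ≡ 1 (mod 42) and x^{42} = 1 for x ≠ 0 (Fermat). So T⁻¹(23) = 23^29 mod 43.
Repeated squaring mod 43: 23^1 ≡ 23, 23^2 ≡ 23² = 529 ≡ 13, 23^4 ≡ 13² = 169 ≡ 40, 23^8 ≡ 40² = 1600 ≡ 9, 23^16 ≡ 9² = 81 ≡ 38. Since 29 = 16 + 8 + 4 + 1, 23^29 ≡ 38·9·40·23: 38·9 = 342 ≡ 41, then 41·40 = 1640 ≡ 6, then 6·23 = 138 ≡ 9. So 23^29 ≡ 9 (mod 43).
Hence T⁻¹(23) = 9.

9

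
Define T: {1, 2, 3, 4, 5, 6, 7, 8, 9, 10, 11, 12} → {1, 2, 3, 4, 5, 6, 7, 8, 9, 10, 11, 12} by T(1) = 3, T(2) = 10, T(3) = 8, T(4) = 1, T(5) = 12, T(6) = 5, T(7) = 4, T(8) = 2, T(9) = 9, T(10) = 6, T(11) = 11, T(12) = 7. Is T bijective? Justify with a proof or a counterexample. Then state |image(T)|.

12

The values 3, 10, 8, 1, 12, 5, 4, 2, 9, 6, 11, 7 are a permutation of {1, 2, 3, 4, 5, 6, 7, 8, 9, 10, 11, 12}: each element appears exactly once.
So T is injective and surjective, hence bijective.
The image of T is {1, 2, 3, 4, 5, 6, 7, 8, 9, 10, 11, 12}, which has 12 elements.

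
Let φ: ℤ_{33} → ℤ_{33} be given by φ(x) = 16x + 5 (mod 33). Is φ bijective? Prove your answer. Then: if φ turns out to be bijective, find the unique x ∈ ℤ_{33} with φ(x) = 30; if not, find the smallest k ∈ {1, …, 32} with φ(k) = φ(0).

If φ(s) = φ(t), then 16s ≡ 16t (mod 33). Because gcd(16, 33) = 1, we may cancel 16 to get s ≡ t (mod 33).
We now compute 16⁻¹ mod 33 explicitly. Euclid's algorithm: 33 = 2·16 + 1; back-substituting gives 1 = 31·16 − 15·33, so 16⁻¹ ≡ 31 (mod 33).
Then y ↦ 31(y − 5) is a two-sided inverse to φ, so every y ∈ ℤ_{33} has a preimage.
Thus φ is bijective.
Since φ is bijective, we compute φ⁻¹(30): solve 16x + 5 ≡ 30 (mod 33), i.e. 16x ≡ 25 (mod 33).
Multiplying by 16⁻¹ = 31 gives x ≡ 31·25 = 775 = 23·33 + 16 ≡ 16 (mod 33).
Check: φ(16) = 16·16 + 5 = 261 = 7·33 + 30 ≡ 30 (mod 33).

16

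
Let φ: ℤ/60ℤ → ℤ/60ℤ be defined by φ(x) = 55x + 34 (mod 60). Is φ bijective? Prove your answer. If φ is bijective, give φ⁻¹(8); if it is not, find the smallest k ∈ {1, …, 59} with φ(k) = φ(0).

12

We have gcd(55, 60) = 5 > 1. Taking a = 0 and b = 12: φ(0) = 34 and φ(12) = 55·12 + 34 = 694 ≡ 34 (mod 60).
So φ(0) = φ(12) while 0 ≠ 12, so φ is not injective, hence not bijective.
Since φ is not bijective, we find the least positive k with φ(k) = φ(0): this means 55k ≡ 0 (mod 60), i.e. 60 ∣ 55k. Since gcd(55, 60) = 5, dividing through by 5 this holds exactly when 12 ∣ 11k, and as gcd(11, 12) = 1, exactly when 12 ∣ k.
The smallest positive such k is 12.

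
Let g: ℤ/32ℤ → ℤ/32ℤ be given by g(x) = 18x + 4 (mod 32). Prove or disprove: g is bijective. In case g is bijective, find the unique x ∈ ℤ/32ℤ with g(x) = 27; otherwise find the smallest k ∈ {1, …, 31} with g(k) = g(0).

16

We have gcd(18, 32) = 2 > 1. Taking u = 0 and v = 16: g(0) = 4 and g(16) = 18·16 + 4 = 292 ≡ 4 (mod 32).
So g(0) = g(16) while 0 ≠ 16, thus g is not injective, hence not bijective.
Since g is not bijective, we find the least positive k with g(k) = g(0): this means 18k ≡ 0 (mod 32), i.e. 32 ∣ 18k. Since gcd(18, 32) = 2, dividing through by 2 this holds exactly when 16 ∣ 9k, and as gcd(9, 16) = 1, exactly when 16 ∣ k.
The smallest positive such k is 16.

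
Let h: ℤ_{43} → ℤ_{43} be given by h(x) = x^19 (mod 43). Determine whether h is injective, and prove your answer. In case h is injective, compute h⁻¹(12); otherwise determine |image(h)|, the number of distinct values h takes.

5

Since 43 is prime, the nonzero elements of ℤ_{43} form a cyclic group of order 42.
As gcd(19, 42) = 1, raising to the 19th power is a bijection on this group: if x_1^19 ≡ x_2^19 then (x_1x_2^{−1})^19 = 1, and the only element of order dividing gcd(19, 42) = 1 is 1, so x_1 = x_2.
With h(0) = 0 this makes h injective on all of ℤ_{43}, hence bijective (finite equal-size domain and codomain). In particular h is injective.
Since h is injective, we find the preimage of 12. The inverse of x ↦ x^19 on (ℤ_{43})^× is x ↦ x^31, because 19·31 = 589 = 14·42 + 1 ≡ 1 (mod 42) and x^{42} = 1 for x ≠ 0 (Fermat). So h⁻¹(12) = 12^31 mod 43.
Repeated squaring mod 43: 12^1 ≡ 12, 12^2 ≡ 12² = 144 ≡ 15, 12^4 ≡ 15² = 225 ≡ 10, 12^8 ≡ 10² = 100 ≡ 14, 12^16 ≡ 14² = 196 ≡ 24. Since 31 = 16 + 8 + 4 + 2 + 1, 12^31 ≡ 24·14·10·15·12: 24·14 = 336 ≡ 35, then 35·10 = 350 ≡ 6, then 6·15 = 90 ≡ 4, then 4·12 = 48 ≡ 5. So 12^31 ≡ 5 (mod 43).
Hence h⁻¹(12) = 5.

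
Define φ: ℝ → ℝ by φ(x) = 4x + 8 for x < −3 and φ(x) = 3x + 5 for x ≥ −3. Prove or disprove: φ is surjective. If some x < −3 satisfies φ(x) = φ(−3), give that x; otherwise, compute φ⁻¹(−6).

-7/2

Both pieces are strictly increasing (slopes 4 and 3), so each is injective on its own interval.
The left piece maps (−∞, −3) onto (−∞, −4); the right piece maps [−3, ∞) onto [−4, ∞).
These images together cover ℝ, so φ is surjective.
Because the two images are disjoint, no x < −3 has φ(x) = φ(−3), so we compute φ⁻¹(−6): −6 lies in (−∞, −4), so solve 4x + 8 = −6: x = (−6 − 8)/4 = −7/2.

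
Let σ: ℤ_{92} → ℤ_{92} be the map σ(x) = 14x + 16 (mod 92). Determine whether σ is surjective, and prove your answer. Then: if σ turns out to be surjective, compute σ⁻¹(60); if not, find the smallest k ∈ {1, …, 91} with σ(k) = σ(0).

46

Since gcd(14, 92) = 2, we have 14x ≡ 0 (mod 2) for all x, so σ(x) ≡ 0 (mod 2).
But 1 ≢ 0 (mod 2), so 1 ∈ ℤ_{92} has no preimage. So σ is not surjective.
Since σ is not surjective, we find the least positive k with σ(k) = σ(0): this means 14k ≡ 0 (mod 92), i.e. 92 ∣ 14k. Since gcd(14, 92) = 2, dividing through by 2 this holds exactly when 46 ∣ 7k, and as gcd(7, 46) = 1, exactly when 46 ∣ k.
The smallest positive such k is 46.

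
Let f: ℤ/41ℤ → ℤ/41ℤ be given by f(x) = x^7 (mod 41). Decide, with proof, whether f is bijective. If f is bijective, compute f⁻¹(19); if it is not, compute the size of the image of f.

Since 41 is prime, the nonzero elements of ℤ/41ℤ form a cyclic group of order 40.
As gcd(7, 40) = 1, raising to the 7th power is a bijection on this group: if s^7 ≡ t^7 then (st^{−1})^7 = 1, and the only element of order dividing gcd(7, 40) = 1 is 1, so s = t.
With f(0) = 0 this makes f injective on all of ℤ/41ℤ, hence bijective (finite equal-size domain and codomain). In particular f is bijective.
Since f is bijective, we find the preimage of 19. The inverse of x ↦ x^7 on (ℤ/41ℤ)^× is x ↦ x^23, because 7·23 = 161 = 4·40 + 1 ≡ 1 (mod 40) and x^{40} = 1 for x ≠ 0 (Fermat). So f⁻¹(19) = 19^23 mod 41.
Repeated squaring mod 41: 19^1 ≡ 19, 19^2 ≡ 19² = 361 ≡ 33, 19^4 ≡ 33² = 1089 ≡ 23, 19^8 ≡ 23² = 529 ≡ 37, 19^16 ≡ 37² = 1369 ≡ 16. Since 23 = 16 + 4 + 2 + 1, 19^23 ≡ 16·23·33·19: 16·23 = 368 ≡ 40, then 40·33 = 1320 ≡ 8, then 8·19 = 152 ≡ 29. So 19^23 ≡ 29 (mod 41).
Hence f⁻¹(19) = 29.

29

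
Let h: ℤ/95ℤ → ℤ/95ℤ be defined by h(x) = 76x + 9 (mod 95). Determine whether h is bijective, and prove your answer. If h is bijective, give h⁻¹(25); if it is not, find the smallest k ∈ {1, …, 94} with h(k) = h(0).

5

We have gcd(76, 95) = 19 > 1. Taking x_1 = 0 and x_2 = 5: h(0) = 9 and h(5) = 76·5 + 9 = 389 ≡ 9 (mod 95).
So h(0) = h(5) while 0 ≠ 5, so h is not injective, hence not bijective.
Since h is not bijective, we find the least positive k with h(k) = h(0): this means 76k ≡ 0 (mod 95), i.e. 95 ∣ 76k. Since gcd(76, 95) = 19, dividing through by 19 this holds exactly when 5 ∣ 4k, and as gcd(4, 5) = 1, exactly when 5 ∣ k.
The smallest positive such k is 5.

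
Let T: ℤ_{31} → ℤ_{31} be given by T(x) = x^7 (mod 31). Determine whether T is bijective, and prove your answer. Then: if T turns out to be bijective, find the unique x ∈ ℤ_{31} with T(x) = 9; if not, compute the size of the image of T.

Since 31 is prime, the nonzero elements of ℤ_{31} form a cyclic group of order 30.
As gcd(7, 30) = 1, raising to the 7th power is a bijection on this group: if a^7 ≡ b^7 then (ab^{−1})^7 = 1, and the only element of order dividing gcd(7, 30) = 1 is 1, so a = b.
With T(0) = 0 this makes T injective on all of ℤ_{31}, hence bijective (finite equal-size domain and codomain). In particular T is bijective.
Since T is bijective, we find the preimage of 9. The inverse of x ↦ x^7 on (ℤ_{31})^× is x ↦ x^13, because 7·13 = 91 = 3·30 + 1 ≡ 1 (mod 30) and x^{30} = 1 for x ≠ 0 (Fermat). So T⁻¹(9) = 9^13 mod 31.
Repeated squaring mod 31: 9^1 ≡ 9, 9^2 ≡ 9² = 81 ≡ 19, 9^4 ≡ 19² = 361 ≡ 20, 9^8 ≡ 20² = 400 ≡ 28. Since 13 = 8 + 4 + 1, 9^13 ≡ 28·20·9: 28·20 = 560 ≡ 2, then 2·9 = 18. So 9^13 ≡ 18 (mod 31).
Hence T⁻¹(9) = 18.

18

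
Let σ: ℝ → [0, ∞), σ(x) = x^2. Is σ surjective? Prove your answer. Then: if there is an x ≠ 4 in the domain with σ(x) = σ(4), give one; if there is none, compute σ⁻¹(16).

-4

For any y ∈ [0, ∞), x = y^{1/2} ∈ ℝ satisfies x^2 = y, so σ is surjective.
For the follow-up, such an x exists: taking x = −4 ∈ ℝ gives σ(−4) = 16 = σ(4) with −4 ≠ 4.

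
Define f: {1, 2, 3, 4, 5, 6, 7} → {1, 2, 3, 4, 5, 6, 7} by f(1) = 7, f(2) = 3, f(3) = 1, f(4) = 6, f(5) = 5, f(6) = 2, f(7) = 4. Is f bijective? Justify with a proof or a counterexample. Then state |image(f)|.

7

The values 7, 3, 1, 6, 5, 2, 4 are a permutation of {1, 2, 3, 4, 5, 6, 7}: each element appears exactly once.
So f is injective and surjective, hence bijective.
The image of f is {1, 2, 3, 4, 5, 6, 7}, which has 7 elements.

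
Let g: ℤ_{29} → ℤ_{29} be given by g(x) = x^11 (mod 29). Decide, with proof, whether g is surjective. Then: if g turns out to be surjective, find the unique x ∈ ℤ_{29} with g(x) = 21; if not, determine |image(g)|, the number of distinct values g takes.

15

Since 29 is prime, the nonzero elements of ℤ_{29} form a cyclic group of order 28.
As gcd(11, 28) = 1, raising to the 11th power is a bijection on this group: if a^11 ≡ b^11 then (ab^{−1})^11 = 1, and the only element of order dividing gcd(11, 28) = 1 is 1, so a = b.
With g(0) = 0 this makes g injective on all of ℤ_{29}, hence bijective (finite equal-size domain and codomain). In particular g is surjective.
Since g is surjective, we find the preimage of 21. The inverse of x ↦ x^11 on (ℤ_{29})^× is x ↦ x^23, because 11·23 = 253 = 9·28 + 1 ≡ 1 (mod 28) and x^{28} = 1 for x ≠ 0 (Fermat). So g⁻¹(21) = 21^23 mod 29.
Repeated squaring mod 29: 21^1 ≡ 21, 21^2 ≡ 21² = 441 ≡ 6, 21^4 ≡ 6² = 36 ≡ 7, 21^8 ≡ 7² = 49 ≡ 20, 21^16 ≡ 20² = 400 ≡ 23. Since 23 = 16 + 4 + 2 + 1, 21^23 ≡ 23·7·6·21: 23·7 = 161 ≡ 16, then 16·6 = 96 ≡ 9, then 9·21 = 189 ≡ 15. So 21^23 ≡ 15 (mod 29).
Hence g⁻¹(21) = 15.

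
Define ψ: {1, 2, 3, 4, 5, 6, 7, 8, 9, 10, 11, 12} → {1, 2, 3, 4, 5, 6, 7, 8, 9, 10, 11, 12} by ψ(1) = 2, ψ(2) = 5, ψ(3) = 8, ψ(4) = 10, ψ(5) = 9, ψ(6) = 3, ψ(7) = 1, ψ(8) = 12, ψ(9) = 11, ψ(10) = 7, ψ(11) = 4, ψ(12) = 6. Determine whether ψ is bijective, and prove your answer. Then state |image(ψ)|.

The values 2, 5, 8, 10, 9, 3, 1, 12, 11, 7, 4, 6 are a permutation of {1, 2, 3, 4, 5, 6, 7, 8, 9, 10, 11, 12}: each element appears exactly once.
So ψ is injective and surjective, hence bijective.
The image of ψ is {1, 2, 3, 4, 5, 6, 7, 8, 9, 10, 11, 12}, which has 12 elements.

12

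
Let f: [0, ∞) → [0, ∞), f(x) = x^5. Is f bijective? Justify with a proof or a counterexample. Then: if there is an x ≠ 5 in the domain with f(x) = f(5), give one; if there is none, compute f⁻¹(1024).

4

On [0, ∞), x ↦ x^5 is strictly increasing (injective) and for any y ∈ [0, ∞) the 5th root y^{1/5} lies in [0, ∞) (surjective). So f is bijective.
Since x ↦ x^5 is strictly increasing on [0, ∞), it is injective there, so no x ≠ 5 in the domain has f(x) = f(5). We therefore compute f⁻¹(1024) = 1024^{1/5} = 4 (indeed 4^5 = 1024).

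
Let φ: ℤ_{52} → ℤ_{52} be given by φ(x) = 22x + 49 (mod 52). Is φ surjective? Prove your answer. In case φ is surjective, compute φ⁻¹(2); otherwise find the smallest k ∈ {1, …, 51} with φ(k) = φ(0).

Since gcd(22, 52) = 2, we have 22x ≡ 0 (mod 2) for all x, so φ(x) ≡ 1 (mod 2).
But 0 ≢ 1 (mod 2), so 0 ∈ ℤ_{52} has no preimage. Hence φ is not surjective.
Since φ is not surjective, we find the least positive k with φ(k) = φ(0): this means 22k ≡ 0 (mod 52), i.e. 52 ∣ 22k. Since gcd(22, 52) = 2, dividing through by 2 this holds exactly when 26 ∣ 11k, and as gcd(11, 26) = 1, exactly when 26 ∣ k.
The smallest positive such k is 26.

26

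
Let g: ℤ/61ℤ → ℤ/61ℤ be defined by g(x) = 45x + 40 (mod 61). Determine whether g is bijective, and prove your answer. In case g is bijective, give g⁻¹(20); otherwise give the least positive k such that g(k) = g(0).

Recall: injectivity means: for all x_1, x_2 in the domain, g(x_1) = g(x_2) implies x_1 = x_2.
Suppose g(x_1) = g(x_2) in ℤ/61ℤ. Then 45x_1 + 40 ≡ 45x_2 + 40 (mod 61), so 45(x_1 − x_2) ≡ 0 (mod 61).
Since gcd(45, 61) = 1, 45 is invertible modulo 61, hence x_1 − x_2 ≡ 0 (mod 61), i.e. x_1 = x_2.
We now compute 45⁻¹ mod 61 explicitly. Euclid's algorithm: 61 = 1·45 + 16, 45 = 2·16 + 13, 16 = 1·13 + 3, 13 = 4·3 + 1; back-substituting gives 1 = 19·45 − 14·61, so 45⁻¹ ≡ 19 (mod 61).
For any y ∈ ℤ/61ℤ, x = 19(y − 40) mod 61 satisfies g(x) = 45·19(y − 40) + 40 ≡ y (since 45·19 ≡ 1 mod 61). So every y has a preimage.
Hence g is bijective.
Since g is bijective, we find g⁻¹(20): we need 45x ≡ 20 − 40 ≡ 41 (mod 61). Using 45⁻¹ = 19: x ≡ 19·41 = 779 = 12·61 + 47, so x = 47.
Check: g(47) = 45·47 + 40 = 2155 = 35·61 + 20 ≡ 20 (mod 61).

47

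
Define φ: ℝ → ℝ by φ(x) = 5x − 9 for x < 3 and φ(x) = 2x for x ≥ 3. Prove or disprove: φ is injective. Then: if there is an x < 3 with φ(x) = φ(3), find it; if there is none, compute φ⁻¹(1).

2

Both pieces are strictly increasing (slopes 5 and 2), so each is injective on its own interval.
The left piece maps (−∞, 3) onto (−∞, 6); the right piece maps [3, ∞) onto [6, ∞).
These images are disjoint, so no value is attained by both pieces. Therefore φ is injective.
Because the two images are disjoint, no x < 3 has φ(x) = φ(3), so we compute φ⁻¹(1): 1 lies in (−∞, 6), so solve 5x − 9 = 1: x = (1 + 9)/5 = 2.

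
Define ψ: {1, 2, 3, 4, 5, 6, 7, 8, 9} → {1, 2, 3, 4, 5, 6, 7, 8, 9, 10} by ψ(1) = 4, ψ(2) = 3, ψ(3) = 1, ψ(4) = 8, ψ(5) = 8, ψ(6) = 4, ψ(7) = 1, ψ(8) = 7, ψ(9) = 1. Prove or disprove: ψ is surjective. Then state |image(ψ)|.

No element maps to 2, so ψ is not surjective.
The image of ψ is {1, 3, 4, 7, 8}, which has 5 elements.

5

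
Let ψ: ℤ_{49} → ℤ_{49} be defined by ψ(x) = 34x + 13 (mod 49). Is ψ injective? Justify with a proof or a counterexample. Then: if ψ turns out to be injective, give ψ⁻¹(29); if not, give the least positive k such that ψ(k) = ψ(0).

12

Suppose ψ(x_1) = ψ(x_2) in ℤ_{49}. Then 34x_1 + 13 ≡ 34x_2 + 13 (mod 49), so 34(x_1 − x_2) ≡ 0 (mod 49).
Since gcd(34, 49) = 1, 34 is invertible modulo 49, hence x_1 − x_2 ≡ 0 (mod 49), i.e. x_1 = x_2.
So ψ is injective.
We now compute 34⁻¹ mod 49 explicitly. Euclid's algorithm: 49 = 1·34 + 15, 34 = 2·15 + 4, 15 = 3·4 + 3, 4 = 1·3 + 1; back-substituting gives 1 = 13·34 − 9·49, so 34⁻¹ ≡ 13 (mod 49).
Since ψ is injective, we find ψ⁻¹(29): we need 34x ≡ 29 − 13 ≡ 16 (mod 49). Using 34⁻¹ = 13: x ≡ 13·16 = 208 = 4·49 + 12, so x = 12.
Check: ψ(12) = 34·12 + 13 = 421 = 8·49 + 29 ≡ 29 (mod 49).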